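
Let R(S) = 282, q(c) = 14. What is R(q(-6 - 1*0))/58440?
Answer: 47/9740 ≈ 0.0048255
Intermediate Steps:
R(q(-6 - 1*0))/58440 = 282/58440 = 282*(1/58440) = 47/9740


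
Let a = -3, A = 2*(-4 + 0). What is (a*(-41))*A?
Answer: -984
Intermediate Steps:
A = -8 (A = 2*(-4) = -8)
(a*(-41))*A = -3*(-41)*(-8) = 123*(-8) = -984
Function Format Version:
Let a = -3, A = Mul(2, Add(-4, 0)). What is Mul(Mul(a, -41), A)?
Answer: -984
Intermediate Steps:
A = -8 (A = Mul(2, -4) = -8)
Mul(Mul(a, -41), A) = Mul(Mul(-3, -41), -8) = Mul(123, -8) = -984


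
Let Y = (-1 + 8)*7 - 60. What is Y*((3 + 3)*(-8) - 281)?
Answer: 3619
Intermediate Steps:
Y = -11 (Y = 7*7 - 60 = 49 - 60 = -11)
Y*((3 + 3)*(-8) - 281) = -11*((3 + 3)*(-8) - 281) = -11*(6*(-8) - 281) = -11*(-48 - 281) = -11*(-329) = 3619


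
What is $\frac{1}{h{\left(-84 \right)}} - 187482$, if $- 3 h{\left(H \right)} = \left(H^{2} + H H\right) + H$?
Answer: $- \frac{876665833}{4676} \approx -1.8748 \cdot 10^{5}$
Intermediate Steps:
$h{\left(H \right)} = - \frac{2 H^{2}}{3} - \frac{H}{3}$ ($h{\left(H \right)} = - \frac{\left(H^{2} + H H\right) + H}{3} = - \frac{\left(H^{2} + H^{2}\right) + H}{3} = - \frac{2 H^{2} + H}{3} = - \frac{H + 2 H^{2}}{3} = - \frac{2 H^{2}}{3} - \frac{H}{3}$)
$\frac{1}{h{\left(-84 \right)}} - 187482 = \frac{1}{\left(- \frac{1}{3}\right) \left(-84\right) \left(1 + 2 \left(-84\right)\right)} - 187482 = \frac{1}{\left(- \frac{1}{3}\right) \left(-84\right) \left(1 - 168\right)} - 187482 = \frac{1}{\left(- \frac{1}{3}\right) \left(-84\right) \left(-167\right)} - 187482 = \frac{1}{-4676} - 187482 = - \frac{1}{4676} - 187482 = - \frac{876665833}{4676}$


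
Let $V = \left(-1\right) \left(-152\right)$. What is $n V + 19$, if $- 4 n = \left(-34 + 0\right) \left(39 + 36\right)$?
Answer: $96919$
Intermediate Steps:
$V = 152$
$n = \frac{1275}{2}$ ($n = - \frac{\left(-34 + 0\right) \left(39 + 36\right)}{4} = - \frac{\left(-34\right) 75}{4} = \left(- \frac{1}{4}\right) \left(-2550\right) = \frac{1275}{2} \approx 637.5$)
$n V + 19 = \frac{1275}{2} \cdot 152 + 19 = 96900 + 19 = 96919$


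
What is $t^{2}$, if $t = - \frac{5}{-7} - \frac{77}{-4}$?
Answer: $\frac{312481}{784} \approx 398.57$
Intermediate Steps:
$t = \frac{559}{28}$ ($t = \left(-5\right) \left(- \frac{1}{7}\right) - - \frac{77}{4} = \frac{5}{7} + \frac{77}{4} = \frac{559}{28} \approx 19.964$)
$t^{2} = \left(\frac{559}{28}\right)^{2} = \frac{312481}{784}$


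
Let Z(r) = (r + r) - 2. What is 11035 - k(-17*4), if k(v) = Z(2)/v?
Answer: 375191/34 ≈ 11035.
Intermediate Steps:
Z(r) = -2 + 2*r (Z(r) = 2*r - 2 = -2 + 2*r)
k(v) = 2/v (k(v) = (-2 + 2*2)/v = (-2 + 4)/v = 2/v)
11035 - k(-17*4) = 11035 - 2/((-17*4)) = 11035 - 2/(-68) = 11035 - 2*(-1)/68 = 11035 - 1*(-1/34) = 11035 + 1/34 = 375191/34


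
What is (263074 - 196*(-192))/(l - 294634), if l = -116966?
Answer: -21479/29400 ≈ -0.73058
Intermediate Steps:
(263074 - 196*(-192))/(l - 294634) = (263074 - 196*(-192))/(-116966 - 294634) = (263074 + 37632)/(-411600) = 300706*(-1/411600) = -21479/29400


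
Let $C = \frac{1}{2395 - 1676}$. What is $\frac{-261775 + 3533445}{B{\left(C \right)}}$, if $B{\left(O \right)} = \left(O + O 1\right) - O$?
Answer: $2352330730$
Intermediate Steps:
$C = \frac{1}{719} \approx 0.0013908$
$B{\left(O \right)} = O$ ($B{\left(O \right)} = \left(O + O\right) - O = 2 O - O = O$)
$\frac{-261775 + 3533445}{B{\left(C \right)}} = \left(-261775 + 3533445\right) \frac{1}{\frac{1}{719}} = 3271670 \cdot 719 = 2352330730$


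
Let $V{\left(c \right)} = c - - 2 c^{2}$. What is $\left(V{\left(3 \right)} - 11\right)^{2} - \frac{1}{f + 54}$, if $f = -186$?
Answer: $\frac{13201}{132} \approx 100.01$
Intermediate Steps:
$V{\left(c \right)} = c + 2 c^{2}$
$\left(V{\left(3 \right)} - 11\right)^{2} - \frac{1}{f + 54} = \left(3 \left(1 + 2 \cdot 3\right) - 11\right)^{2} - \frac{1}{-186 + 54} = \left(3 \left(1 + 6\right) - 11\right)^{2} - \frac{1}{-132} = \left(3 \cdot 7 - 11\right)^{2} - - \frac{1}{132} = \left(21 - 11\right)^{2} + \frac{1}{132} = 10^{2} + \frac{1}{132} = 100 + \frac{1}{132} = \frac{13201}{132}$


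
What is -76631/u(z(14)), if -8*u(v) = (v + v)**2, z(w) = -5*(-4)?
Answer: 76631/200 ≈ 383.15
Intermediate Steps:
z(w) = 20
u(v) = -v**2/2 (u(v) = -(v + v)**2/8 = -4*v**2/8 = -v**2/2)
-76631/u(z(14)) = -76631/((-1/2*20**2)) = -76631/((-1/2*400)) = -76631/(-200) = -76631*(-1/200) = 76631/200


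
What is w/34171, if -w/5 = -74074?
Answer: 370370/34171 ≈ 10.839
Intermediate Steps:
w = 370370 (w = -5*(-74074) = 370370)
w/34171 = 370370/34171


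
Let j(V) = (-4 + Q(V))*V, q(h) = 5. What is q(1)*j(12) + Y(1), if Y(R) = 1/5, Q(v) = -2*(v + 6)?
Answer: -11999/5 ≈ -2399.8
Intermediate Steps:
Q(v) = -12 - 2*v (Q(v) = -2*(6 + v) = -12 - 2*v)
j(V) = V*(-16 - 2*V) (j(V) = (-4 + (-12 - 2*V))*V = (-16 - 2*V)*V = V*(-16 - 2*V))
Y(R) = ⅕
q(1)*j(12) + Y(1) = 5*(-2*12*(8 + 12)) + ⅕ = 5*(-2*12*20) + ⅕ = 5*(-480) + ⅕ = -2400 + ⅕ = -11999/5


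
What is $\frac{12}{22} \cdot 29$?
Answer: $\frac{174}{11} \approx 15.818$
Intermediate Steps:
$\frac{12}{22} \cdot 29 = 12 \cdot \frac{1}{22} \cdot 29 = \frac{6}{11} \cdot 29 = \frac{174}{11}$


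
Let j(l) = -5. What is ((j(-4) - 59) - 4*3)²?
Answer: 5776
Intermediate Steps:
((j(-4) - 59) - 4*3)² = ((-5 - 59) - 4*3)² = (-64 - 12)² = (-76)² = 5776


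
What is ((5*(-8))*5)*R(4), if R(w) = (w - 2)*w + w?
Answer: -2400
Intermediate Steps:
R(w) = w + w*(-2 + w) (R(w) = (-2 + w)*w + w = w*(-2 + w) + w = w + w*(-2 + w))
((5*(-8))*5)*R(4) = ((5*(-8))*5)*(4*(-1 + 4)) = (-40*5)*(4*3) = -200*12 = -2400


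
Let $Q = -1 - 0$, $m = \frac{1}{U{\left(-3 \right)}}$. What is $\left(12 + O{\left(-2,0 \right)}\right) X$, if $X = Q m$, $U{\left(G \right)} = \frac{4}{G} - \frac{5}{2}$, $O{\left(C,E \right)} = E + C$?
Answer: $\frac{60}{23} \approx 2.6087$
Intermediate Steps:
$O{\left(C,E \right)} = C + E$
$U{\left(G \right)} = - \frac{5}{2} + \frac{4}{G}$ ($U{\left(G \right)} = \frac{4}{G} - \frac{5}{2} = - \frac{5}{2} + \frac{4}{G}$)
$m = - \frac{6}{23}$ ($m = \frac{1}{- \frac{5}{2} + \frac{4}{-3}} = \frac{1}{- \frac{5}{2} + 4 \left(- \frac{1}{3}\right)} = \frac{1}{- \frac{5}{2} - \frac{4}{3}} = \frac{1}{- \frac{23}{6}} = - \frac{6}{23} \approx -0.26087$)
$Q = -1$ ($Q = -1 + 0 = -1$)
$X = \frac{6}{23}$ ($X = \left(-1\right) \left(- \frac{6}{23}\right) = \frac{6}{23} \approx 0.26087$)
$\left(12 + O{\left(-2,0 \right)}\right) X = \left(12 + \left(-2 + 0\right)\right) \frac{6}{23} = \left(12 - 2\right) \frac{6}{23} = 10 \cdot \frac{6}{23} = \frac{60}{23}$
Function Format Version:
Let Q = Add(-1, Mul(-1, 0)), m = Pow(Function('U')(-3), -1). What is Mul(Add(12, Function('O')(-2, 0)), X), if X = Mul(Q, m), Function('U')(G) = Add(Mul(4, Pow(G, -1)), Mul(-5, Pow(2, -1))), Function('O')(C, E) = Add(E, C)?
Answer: Rational(60, 23) ≈ 2.6087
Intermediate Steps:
Function('O')(C, E) = Add(C, E)
Function('U')(G) = Add(Rational(-5, 2), Mul(4, Pow(G, -1))) (Function('U')(G) = Add(Mul(4, Pow(G, -1)), Mul(-5, Rational(1, 2))) = Add(Mul(4, Pow(G, -1)), Rational(-5, 2)) = Add(Rational(-5, 2), Mul(4, Pow(G, -1))))
m = Rational(-6, 23) (m = Pow(Add(Rational(-5, 2), Mul(4, Pow(-3, -1))), -1) = Pow(Add(Rational(-5, 2), Mul(4, Rational(-1, 3))), -1) = Pow(Add(Rational(-5, 2), Rational(-4, 3)), -1) = Pow(Rational(-23, 6), -1) = Rational(-6, 23) ≈ -0.26087)
Q = -1 (Q = Add(-1, 0) = -1)
X = Rational(6, 23) (X = Mul(-1, Rational(-6, 23)) = Rational(6, 23) ≈ 0.26087)
Mul(Add(12, Function('O')(-2, 0)), X) = Mul(Add(12, Add(-2, 0)), Rational(6, 23)) = Mul(Add(12, -2), Rational(6, 23)) = Mul(10, Rational(6, 23)) = Rational(60, 23)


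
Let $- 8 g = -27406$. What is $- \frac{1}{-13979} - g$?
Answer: $- \frac{191554233}{55916} \approx -3425.8$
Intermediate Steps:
$g = \frac{13703}{4}$ ($g = \left(- \frac{1}{8}\right) \left(-27406\right) = \frac{13703}{4} \approx 3425.8$)
$- \frac{1}{-13979} - g = - \frac{1}{-13979} - \frac{13703}{4} = \left(-1\right) \left(- \frac{1}{13979}\right) - \frac{13703}{4} = \frac{1}{13979} - \frac{13703}{4} = - \frac{191554233}{55916}$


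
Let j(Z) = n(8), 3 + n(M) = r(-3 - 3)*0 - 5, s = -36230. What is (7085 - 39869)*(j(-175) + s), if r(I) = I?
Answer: 1188026592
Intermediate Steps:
n(M) = -8 (n(M) = -3 + ((-3 - 3)*0 - 5) = -3 + (-6*0 - 5) = -3 + (0 - 5) = -3 - 5 = -8)
j(Z) = -8
(7085 - 39869)*(j(-175) + s) = (7085 - 39869)*(-8 - 36230) = -32784*(-36238) = 1188026592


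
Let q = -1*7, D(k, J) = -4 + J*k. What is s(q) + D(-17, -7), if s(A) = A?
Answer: 108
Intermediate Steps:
q = -7
s(q) + D(-17, -7) = -7 + (-4 - 7*(-17)) = -7 + (-4 + 119) = -7 + 115 = 108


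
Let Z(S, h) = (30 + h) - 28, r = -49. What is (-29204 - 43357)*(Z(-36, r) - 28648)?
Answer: 2082137895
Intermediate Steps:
Z(S, h) = 2 + h
(-29204 - 43357)*(Z(-36, r) - 28648) = (-29204 - 43357)*((2 - 49) - 28648) = -72561*(-47 - 28648) = -72561*(-28695) = 2082137895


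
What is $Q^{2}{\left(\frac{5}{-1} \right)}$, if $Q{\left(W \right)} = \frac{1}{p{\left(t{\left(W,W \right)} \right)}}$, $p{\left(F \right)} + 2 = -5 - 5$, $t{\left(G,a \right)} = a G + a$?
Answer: $\frac{1}{144} \approx 0.0069444$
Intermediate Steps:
$t{\left(G,a \right)} = a + G a$ ($t{\left(G,a \right)} = G a + a = a + G a$)
$p{\left(F \right)} = -12$ ($p{\left(F \right)} = -2 - 10 = -12$)
$Q{\left(W \right)} = - \frac{1}{12}$ ($Q{\left(W \right)} = \frac{1}{-12} = - \frac{1}{12}$)
$Q^{2}{\left(\frac{5}{-1} \right)} = \left(- \frac{1}{12}\right)^{2} = \frac{1}{144}$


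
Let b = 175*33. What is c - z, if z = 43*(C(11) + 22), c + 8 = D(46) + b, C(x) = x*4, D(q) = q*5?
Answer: 3159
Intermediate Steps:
D(q) = 5*q
b = 5775
C(x) = 4*x
c = 5997 (c = -8 + (5*46 + 5775) = -8 + (230 + 5775) = -8 + 6005 = 5997)
z = 2838 (z = 43*(4*11 + 22) = 43*(44 + 22) = 43*66 = 2838)
c - z = 5997 - 1*2838 = 5997 - 2838 = 3159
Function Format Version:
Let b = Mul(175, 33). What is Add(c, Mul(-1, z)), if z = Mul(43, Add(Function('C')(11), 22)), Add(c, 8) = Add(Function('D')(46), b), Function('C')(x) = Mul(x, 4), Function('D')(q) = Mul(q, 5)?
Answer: 3159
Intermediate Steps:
Function('D')(q) = Mul(5, q)
b = 5775
Function('C')(x) = Mul(4, x)
c = 5997 (c = Add(-8, Add(Mul(5, 46), 5775)) = Add(-8, Add(230, 5775)) = Add(-8, 6005) = 5997)
z = 2838 (z = Mul(43, Add(Mul(4, 11), 22)) = Mul(43, Add(44, 22)) = Mul(43, 66) = 2838)
Add(c, Mul(-1, z)) = Add(5997, Mul(-1, 2838)) = Add(5997, -2838) = 3159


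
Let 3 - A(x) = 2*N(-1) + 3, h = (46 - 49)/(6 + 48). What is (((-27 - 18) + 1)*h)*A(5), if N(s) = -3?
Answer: 44/3 ≈ 14.667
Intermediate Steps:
h = -1/18 (h = -3/54 = -3*1/54 = -1/18 ≈ -0.055556)
A(x) = 6 (A(x) = 3 - (2*(-3) + 3) = 3 - (-6 + 3) = 3 - 1*(-3) = 3 + 3 = 6)
(((-27 - 18) + 1)*h)*A(5) = (((-27 - 18) + 1)*(-1/18))*6 = ((-45 + 1)*(-1/18))*6 = -44*(-1/18)*6 = (22/9)*6 = 44/3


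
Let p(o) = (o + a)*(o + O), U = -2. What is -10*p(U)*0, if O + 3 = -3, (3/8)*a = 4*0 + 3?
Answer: 0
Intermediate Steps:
a = 8 (a = 8*(4*0 + 3)/3 = 8*(0 + 3)/3 = (8/3)*3 = 8)
O = -6 (O = -3 - 3 = -6)
p(o) = (-6 + o)*(8 + o) (p(o) = (o + 8)*(o - 6) = (8 + o)*(-6 + o) = (-6 + o)*(8 + o))
-10*p(U)*0 = -10*(-48 + (-2)² + 2*(-2))*0 = -10*(-48 + 4 - 4)*0 = -10*(-48)*0 = 480*0 = 0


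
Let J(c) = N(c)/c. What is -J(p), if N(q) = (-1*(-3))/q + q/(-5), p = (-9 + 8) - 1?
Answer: -11/20 ≈ -0.55000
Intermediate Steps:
p = -2 (p = -1 - 1 = -2)
N(q) = 3/q - q/5 (N(q) = 3/q + q*(-1/5) = 3/q - q/5)
J(c) = (3/c - c/5)/c
-J(p) = -(-1/5 + 3/(-2)**2) = -(-1/5 + 3*(1/4)) = -(-1/5 + 3/4) = -1*11/20 = -11/20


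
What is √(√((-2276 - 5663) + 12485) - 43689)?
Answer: √(-43689 + √4546) ≈ 208.86*I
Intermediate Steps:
√(√((-2276 - 5663) + 12485) - 43689) = √(√(-7939 + 12485) - 43689) = √(√4546 - 43689) = √(-43689 + √4546)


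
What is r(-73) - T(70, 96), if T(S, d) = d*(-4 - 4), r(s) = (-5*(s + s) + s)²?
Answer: 432417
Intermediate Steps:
r(s) = 81*s² (r(s) = (-10*s + s)² = (-9*s)² = 81*s²)
T(S, d) = -8*d (T(S, d) = d*(-8) = -8*d)
r(-73) - T(70, 96) = 81*(-73)² - (-8)*96 = 81*5329 - 1*(-768) = 431649 + 768 = 432417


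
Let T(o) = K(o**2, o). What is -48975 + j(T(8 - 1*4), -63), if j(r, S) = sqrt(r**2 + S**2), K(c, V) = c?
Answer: -48910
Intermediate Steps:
T(o) = o**2
j(r, S) = sqrt(S**2 + r**2)
-48975 + j(T(8 - 1*4), -63) = -48975 + sqrt((-63)**2 + ((8 - 1*4)**2)**2) = -48975 + sqrt(3969 + ((8 - 4)**2)**2) = -48975 + sqrt(3969 + (4**2)**2) = -48975 + sqrt(3969 + 16**2) = -48975 + sqrt(3969 + 256) = -48975 + sqrt(4225) = -48975 + 65 = -48910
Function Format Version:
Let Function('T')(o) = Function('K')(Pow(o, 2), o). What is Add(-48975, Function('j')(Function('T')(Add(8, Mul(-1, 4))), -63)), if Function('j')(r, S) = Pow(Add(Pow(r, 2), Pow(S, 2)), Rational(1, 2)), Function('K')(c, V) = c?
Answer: -48910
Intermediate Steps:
Function('T')(o) = Pow(o, 2)
Function('j')(r, S) = Pow(Add(Pow(S, 2), Pow(r, 2)), Rational(1, 2))
Add(-48975, Function('j')(Function('T')(Add(8, Mul(-1, 4))), -63)) = Add(-48975, Pow(Add(Pow(-63, 2), Pow(Pow(Add(8, Mul(-1, 4)), 2), 2)), Rational(1, 2))) = Add(-48975, Pow(Add(3969, Pow(Pow(Add(8, -4), 2), 2)), Rational(1, 2))) = Add(-48975, Pow(Add(3969, Pow(Pow(4, 2), 2)), Rational(1, 2))) = Add(-48975, Pow(Add(3969, Pow(16, 2)), Rational(1, 2))) = Add(-48975, Pow(Add(3969, 256), Rational(1, 2))) = Add(-48975, Pow(4225, Rational(1, 2))) = Add(-48975, 65) = -48910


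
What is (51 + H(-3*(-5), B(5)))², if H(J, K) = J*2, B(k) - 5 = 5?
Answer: 6561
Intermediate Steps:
B(k) = 10 (B(k) = 5 + 5 = 10)
H(J, K) = 2*J
(51 + H(-3*(-5), B(5)))² = (51 + 2*(-3*(-5)))² = (51 + 2*15)² = (51 + 30)² = 81² = 6561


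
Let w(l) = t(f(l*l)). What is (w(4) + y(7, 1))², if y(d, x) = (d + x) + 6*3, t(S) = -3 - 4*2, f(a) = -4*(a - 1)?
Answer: 225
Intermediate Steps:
f(a) = 4 - 4*a (f(a) = -4*(-1 + a) = 4 - 4*a)
t(S) = -11 (t(S) = -3 - 8 = -11)
w(l) = -11
y(d, x) = 18 + d + x (y(d, x) = (d + x) + 18 = 18 + d + x)
(w(4) + y(7, 1))² = (-11 + (18 + 7 + 1))² = (-11 + 26)² = 15² = 225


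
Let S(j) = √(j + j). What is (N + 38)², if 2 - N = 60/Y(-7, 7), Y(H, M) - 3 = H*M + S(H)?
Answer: 200*(380*√14 + 8969*I)/(46*√14 + 1051*I) ≈ 1705.3 + 8.705*I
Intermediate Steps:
S(j) = √2*√j (S(j) = √(2*j) = √2*√j)
Y(H, M) = 3 + H*M + √2*√H (Y(H, M) = 3 + (H*M + √2*√H) = 3 + H*M + √2*√H)
N = 2 - 60/(-46 + I*√14) (N = 2 - 60/(3 - 7*7 + √2*√(-7)) = 2 - 60/(3 - 49 + √2*(I*√7)) = 2 - 60/(3 - 49 + I*√14) = 2 - 60/(-46 + I*√14) ≈ 3.2958 + 0.1054*I)
(N + 38)² = ((234/71 + 2*I*√14/71) + 38)² = (2932/71 + 2*I*√14/71)²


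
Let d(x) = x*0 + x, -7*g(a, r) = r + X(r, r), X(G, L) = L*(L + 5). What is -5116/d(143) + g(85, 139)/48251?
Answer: -1730846977/48299251 ≈ -35.836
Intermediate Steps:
X(G, L) = L*(5 + L)
g(a, r) = -r/7 - r*(5 + r)/7 (g(a, r) = -(r + r*(5 + r))/7 = -r/7 - r*(5 + r)/7)
d(x) = x (d(x) = 0 + x = x)
-5116/d(143) + g(85, 139)/48251 = -5116/143 + ((⅐)*139*(-6 - 1*139))/48251 = -5116*1/143 + ((⅐)*139*(-6 - 139))*(1/48251) = -5116/143 + ((⅐)*139*(-145))*(1/48251) = -5116/143 - 20155/7*1/48251 = -5116/143 - 20155/337757 = -1730846977/48299251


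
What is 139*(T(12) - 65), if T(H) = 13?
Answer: -7228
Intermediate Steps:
139*(T(12) - 65) = 139*(13 - 65) = 139*(-52) = -7228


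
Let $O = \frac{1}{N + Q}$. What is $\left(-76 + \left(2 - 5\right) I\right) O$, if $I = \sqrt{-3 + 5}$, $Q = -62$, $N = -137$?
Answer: $\frac{76}{199} + \frac{3 \sqrt{2}}{199} \approx 0.40323$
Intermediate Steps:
$I = \sqrt{2} \approx 1.4142$
$O = - \frac{1}{199}$ ($O = \frac{1}{-137 - 62} = \frac{1}{-199} = - \frac{1}{199} \approx -0.0050251$)
$\left(-76 + \left(2 - 5\right) I\right) O = \left(-76 + \left(2 - 5\right) \sqrt{2}\right) \left(- \frac{1}{199}\right) = \left(-76 - 3 \sqrt{2}\right) \left(- \frac{1}{199}\right) = \frac{76}{199} + \frac{3 \sqrt{2}}{199}$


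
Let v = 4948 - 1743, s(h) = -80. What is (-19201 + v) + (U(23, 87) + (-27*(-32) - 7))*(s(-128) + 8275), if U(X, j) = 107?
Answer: 7883984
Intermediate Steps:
v = 3205
(-19201 + v) + (U(23, 87) + (-27*(-32) - 7))*(s(-128) + 8275) = (-19201 + 3205) + (107 + (-27*(-32) - 7))*(-80 + 8275) = -15996 + (107 + (864 - 7))*8195 = -15996 + (107 + 857)*8195 = -15996 + 964*8195 = -15996 + 7899980 = 7883984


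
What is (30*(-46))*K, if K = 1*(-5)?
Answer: 6900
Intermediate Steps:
K = -5
(30*(-46))*K = (30*(-46))*(-5) = -1380*(-5) = 6900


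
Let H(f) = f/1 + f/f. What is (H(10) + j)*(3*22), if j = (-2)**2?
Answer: 990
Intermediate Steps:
j = 4
H(f) = 1 + f (H(f) = f*1 + 1 = f + 1 = 1 + f)
(H(10) + j)*(3*22) = ((1 + 10) + 4)*(3*22) = (11 + 4)*66 = 15*66 = 990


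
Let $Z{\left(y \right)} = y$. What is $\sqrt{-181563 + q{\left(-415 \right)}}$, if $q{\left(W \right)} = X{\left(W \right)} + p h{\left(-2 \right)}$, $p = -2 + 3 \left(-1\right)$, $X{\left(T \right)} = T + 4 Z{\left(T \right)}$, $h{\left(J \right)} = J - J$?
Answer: $i \sqrt{183638} \approx 428.53 i$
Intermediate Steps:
$h{\left(J \right)} = 0$
$X{\left(T \right)} = 5 T$ ($X{\left(T \right)} = T + 4 T = 5 T$)
$p = -5$ ($p = -2 - 3 = -5$)
$q{\left(W \right)} = 5 W$ ($q{\left(W \right)} = 5 W - 0 = 5 W + 0 = 5 W$)
$\sqrt{-181563 + q{\left(-415 \right)}} = \sqrt{-181563 + 5 \left(-415\right)} = \sqrt{-181563 - 2075} = \sqrt{-183638} = i \sqrt{183638}$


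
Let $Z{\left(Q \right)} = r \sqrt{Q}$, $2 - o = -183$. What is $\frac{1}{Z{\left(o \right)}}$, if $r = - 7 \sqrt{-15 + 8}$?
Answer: $\frac{i \sqrt{1295}}{9065} \approx 0.0039698 i$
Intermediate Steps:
$o = 185$ ($o = 2 - -183 = 2 + 183 = 185$)
$r = - 7 i \sqrt{7}$ ($r = - 7 \sqrt{-7} = - 7 i \sqrt{7} \approx - 18.52 i$)
$Z{\left(Q \right)} = - 7 i \sqrt{7} \sqrt{Q}$
$\frac{1}{Z{\left(o \right)}} = \frac{1}{\left(-7\right) i \sqrt{7} \sqrt{185}} = \frac{1}{\left(-7\right) i \sqrt{1295}} = \frac{i \sqrt{1295}}{9065}$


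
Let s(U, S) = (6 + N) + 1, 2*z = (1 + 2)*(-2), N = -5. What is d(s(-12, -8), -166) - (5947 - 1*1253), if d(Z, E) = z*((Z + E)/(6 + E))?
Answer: -187883/40 ≈ -4697.1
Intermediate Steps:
z = -3 (z = ((1 + 2)*(-2))/2 = (3*(-2))/2 = (½)*(-6) = -3)
s(U, S) = 2 (s(U, S) = (6 - 5) + 1 = 1 + 1 = 2)
d(Z, E) = -3*(E + Z)/(6 + E) (d(Z, E) = -3*(Z + E)/(6 + E) = -3*(E + Z)/(6 + E))
d(s(-12, -8), -166) - (5947 - 1*1253) = 3*(-1*(-166) - 1*2)/(6 - 166) - (5947 - 1*1253) = 3*(166 - 2)/(-160) - (5947 - 1253) = 3*(-1/160)*164 - 1*4694 = -123/40 - 4694 = -187883/40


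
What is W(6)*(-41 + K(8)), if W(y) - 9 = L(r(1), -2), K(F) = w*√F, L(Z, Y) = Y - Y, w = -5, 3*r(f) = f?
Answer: -369 - 90*√2 ≈ -496.28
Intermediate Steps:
r(f) = f/3
L(Z, Y) = 0
K(F) = -5*√F
W(y) = 9 (W(y) = 9 + 0 = 9)
W(6)*(-41 + K(8)) = 9*(-41 - 10*√2) = -369 - 90*√2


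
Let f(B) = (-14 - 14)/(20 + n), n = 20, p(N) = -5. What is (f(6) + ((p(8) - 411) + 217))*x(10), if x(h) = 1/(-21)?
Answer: 1997/210 ≈ 9.5095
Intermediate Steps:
x(h) = -1/21
f(B) = -7/10 (f(B) = (-14 - 14)/(20 + 20) = -28/40 = -28*1/40 = -7/10)
(f(6) + ((p(8) - 411) + 217))*x(10) = (-7/10 + ((-5 - 411) + 217))*(-1/21) = (-7/10 + (-416 + 217))*(-1/21) = (-7/10 - 199)*(-1/21) = -1997/10*(-1/21) = 1997/210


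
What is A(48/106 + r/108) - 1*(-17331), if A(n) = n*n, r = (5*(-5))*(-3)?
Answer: 63097673305/3640464 ≈ 17332.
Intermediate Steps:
r = 75 (r = -25*(-3) = 75)
A(n) = n²
A(48/106 + r/108) - 1*(-17331) = (48/106 + 75/108)² - 1*(-17331) = (48*(1/106) + 75*(1/108))² + 17331 = (24/53 + 25/36)² + 17331 = (2189/1908)² + 17331 = 4791721/3640464 + 17331 = 63097673305/3640464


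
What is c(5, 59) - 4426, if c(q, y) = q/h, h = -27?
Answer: -119507/27 ≈ -4426.2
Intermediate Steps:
c(q, y) = -q/27 (c(q, y) = q/(-27) = q*(-1/27) = -q/27)
c(5, 59) - 4426 = -1/27*5 - 4426 = -5/27 - 4426 = -119507/27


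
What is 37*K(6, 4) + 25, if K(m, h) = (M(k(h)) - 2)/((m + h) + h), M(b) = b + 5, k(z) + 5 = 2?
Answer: 25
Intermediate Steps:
k(z) = -3 (k(z) = -5 + 2 = -3)
M(b) = 5 + b
K(m, h) = 0 (K(m, h) = ((5 - 3) - 2)/((m + h) + h) = (2 - 2)/((h + m) + h) = 0/(m + 2*h) = 0)
37*K(6, 4) + 25 = 37*0 + 25 = 0 + 25 = 25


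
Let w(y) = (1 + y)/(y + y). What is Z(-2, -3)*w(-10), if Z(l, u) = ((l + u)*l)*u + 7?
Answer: -207/20 ≈ -10.350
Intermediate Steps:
w(y) = (1 + y)/(2*y) (w(y) = (1 + y)/((2*y)) = (1 + y)*(1/(2*y)) = (1 + y)/(2*y))
Z(l, u) = 7 + l*u*(l + u) (Z(l, u) = (l*(l + u))*u + 7 = l*u*(l + u) + 7 = 7 + l*u*(l + u))
Z(-2, -3)*w(-10) = (7 - 2*(-3)² - 3*(-2)²)*((½)*(1 - 10)/(-10)) = (7 - 2*9 - 3*4)*((½)*(-⅒)*(-9)) = (7 - 18 - 12)*(9/20) = -23*9/20 = -207/20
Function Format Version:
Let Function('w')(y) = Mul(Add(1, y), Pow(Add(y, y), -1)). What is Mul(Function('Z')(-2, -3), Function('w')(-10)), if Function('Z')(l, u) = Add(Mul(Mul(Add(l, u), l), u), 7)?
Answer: Rational(-207, 20) ≈ -10.350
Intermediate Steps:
Function('w')(y) = Mul(Rational(1, 2), Pow(y, -1), Add(1, y)) (Function('w')(y) = Mul(Add(1, y), Pow(Mul(2, y), -1)) = Mul(Add(1, y), Mul(Rational(1, 2), Pow(y, -1))) = Mul(Rational(1, 2), Pow(y, -1), Add(1, y)))
Function('Z')(l, u) = Add(7, Mul(l, u, Add(l, u))) (Function('Z')(l, u) = Add(Mul(Mul(l, Add(l, u)), u), 7) = Add(Mul(l, u, Add(l, u)), 7) = Add(7, Mul(l, u, Add(l, u))))
Mul(Function('Z')(-2, -3), Function('w')(-10)) = Mul(Add(7, Mul(-2, Pow(-3, 2)), Mul(-3, Pow(-2, 2))), Mul(Rational(1, 2), Pow(-10, -1), Add(1, -10))) = Mul(Add(7, Mul(-2, 9), Mul(-3, 4)), Mul(Rational(1, 2), Rational(-1, 10), -9)) = Mul(Add(7, -18, -12), Rational(9, 20)) = Mul(-23, Rational(9, 20)) = Rational(-207, 20)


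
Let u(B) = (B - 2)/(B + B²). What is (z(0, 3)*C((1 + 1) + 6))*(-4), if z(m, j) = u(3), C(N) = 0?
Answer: 0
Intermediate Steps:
u(B) = (-2 + B)/(B + B²)
z(m, j) = 1/12 (z(m, j) = (-2 + 3)/(3*(1 + 3)) = (⅓)*1/4 = (⅓)*(¼)*1 = 1/12)
(z(0, 3)*C((1 + 1) + 6))*(-4) = ((1/12)*0)*(-4) = 0*(-4) = 0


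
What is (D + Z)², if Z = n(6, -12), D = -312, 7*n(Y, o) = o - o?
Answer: 97344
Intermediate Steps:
n(Y, o) = 0 (n(Y, o) = (o - o)/7 = (⅐)*0 = 0)
Z = 0
(D + Z)² = (-312 + 0)² = (-312)² = 97344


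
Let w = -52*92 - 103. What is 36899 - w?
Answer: 41786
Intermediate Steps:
w = -4887 (w = -4784 - 103 = -4887)
36899 - w = 36899 - 1*(-4887) = 36899 + 4887 = 41786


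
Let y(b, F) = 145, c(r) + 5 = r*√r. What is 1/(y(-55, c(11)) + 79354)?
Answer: 1/79499 ≈ 1.2579e-5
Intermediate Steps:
c(r) = -5 + r^(3/2) (c(r) = -5 + r*√r = -5 + r^(3/2))
1/(y(-55, c(11)) + 79354) = 1/(145 + 79354) = 1/79499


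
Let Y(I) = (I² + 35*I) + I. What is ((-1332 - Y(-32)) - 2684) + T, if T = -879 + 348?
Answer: -4419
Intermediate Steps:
Y(I) = I² + 36*I
T = -531
((-1332 - Y(-32)) - 2684) + T = ((-1332 - (-32)*(36 - 32)) - 2684) - 531 = ((-1332 - (-32)*4) - 2684) - 531 = ((-1332 - 1*(-128)) - 2684) - 531 = ((-1332 + 128) - 2684) - 531 = (-1204 - 2684) - 531 = -3888 - 531 = -4419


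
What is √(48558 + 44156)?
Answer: √92714 ≈ 304.49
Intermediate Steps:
√(48558 + 44156) = √92714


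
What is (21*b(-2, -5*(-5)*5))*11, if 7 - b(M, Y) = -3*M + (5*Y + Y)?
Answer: -173019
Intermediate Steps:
b(M, Y) = 7 - 6*Y + 3*M (b(M, Y) = 7 - (-3*M + (5*Y + Y)) = 7 - (-3*M + 6*Y) = 7 + (-6*Y + 3*M) = 7 - 6*Y + 3*M)
(21*b(-2, -5*(-5)*5))*11 = (21*(7 - 6*(-5*(-5))*5 + 3*(-2)))*11 = (21*(7 - 150*5 - 6))*11 = (21*(7 - 6*125 - 6))*11 = (21*(7 - 750 - 6))*11 = (21*(-749))*11 = -15729*11 = -173019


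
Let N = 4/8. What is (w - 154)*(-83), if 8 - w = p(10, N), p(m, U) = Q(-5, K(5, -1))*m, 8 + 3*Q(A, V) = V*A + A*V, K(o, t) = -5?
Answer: 23738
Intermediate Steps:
N = ½ (N = 4*(⅛) = ½ ≈ 0.50000)
Q(A, V) = -8/3 + 2*A*V/3 (Q(A, V) = -8/3 + (V*A + A*V)/3 = -8/3 + (A*V + A*V)/3 = -8/3 + (2*A*V)/3 = -8/3 + 2*A*V/3)
p(m, U) = 14*m (p(m, U) = (-8/3 + (⅔)*(-5)*(-5))*m = (-8/3 + 50/3)*m = 14*m)
w = -132 (w = 8 - 14*10 = 8 - 1*140 = 8 - 140 = -132)
(w - 154)*(-83) = (-132 - 154)*(-83) = -286*(-83) = 23738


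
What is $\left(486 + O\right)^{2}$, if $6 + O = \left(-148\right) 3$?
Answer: $1296$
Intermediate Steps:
$O = -450$ ($O = -6 - 444 = -450$)
$\left(486 + O\right)^{2} = \left(486 - 450\right)^{2} = 36^{2} = 1296$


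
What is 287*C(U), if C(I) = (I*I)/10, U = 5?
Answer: 1435/2 ≈ 717.50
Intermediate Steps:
C(I) = I²/10 (C(I) = I²*(⅒) = I²/10)
287*C(U) = 287*((⅒)*5²) = 287*((⅒)*25) = 287*(5/2) = 1435/2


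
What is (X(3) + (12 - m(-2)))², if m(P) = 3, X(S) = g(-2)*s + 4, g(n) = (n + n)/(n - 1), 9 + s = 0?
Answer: 1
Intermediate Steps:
s = -9 (s = -9 + 0 = -9)
g(n) = 2*n/(-1 + n) (g(n) = (2*n)/(-1 + n) = 2*n/(-1 + n))
X(S) = -8 (X(S) = (2*(-2)/(-1 - 2))*(-9) + 4 = (2*(-2)/(-3))*(-9) + 4 = (2*(-2)*(-⅓))*(-9) + 4 = (4/3)*(-9) + 4 = -12 + 4 = -8)
(X(3) + (12 - m(-2)))² = (-8 + (12 - 1*3))² = (-8 + (12 - 3))² = (-8 + 9)² = 1² = 1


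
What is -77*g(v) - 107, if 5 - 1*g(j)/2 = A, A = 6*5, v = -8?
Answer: 3743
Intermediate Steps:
A = 30
g(j) = -50 (g(j) = 10 - 2*30 = 10 - 60 = -50)
-77*g(v) - 107 = -77*(-50) - 107 = 3850 - 107 = 3743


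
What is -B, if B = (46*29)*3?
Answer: -4002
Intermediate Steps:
B = 4002 (B = 1334*3 = 4002)
-B = -1*4002 = -4002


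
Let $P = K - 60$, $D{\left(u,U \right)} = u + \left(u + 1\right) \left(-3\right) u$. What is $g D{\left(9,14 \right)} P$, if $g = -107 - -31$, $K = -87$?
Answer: $-2915892$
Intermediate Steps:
$D{\left(u,U \right)} = u + u \left(-3 - 3 u\right)$ ($D{\left(u,U \right)} = u + \left(1 + u\right) \left(-3\right) u = u + \left(-3 - 3 u\right) u = u + u \left(-3 - 3 u\right)$)
$P = -147$ ($P = -87 - 60 = -147$)
$g = -76$ ($g = -107 + 31 = -76$)
$g D{\left(9,14 \right)} P = - 76 \left(\left(-1\right) 9 \left(2 + 3 \cdot 9\right)\right) \left(-147\right) = - 76 \left(\left(-1\right) 9 \left(2 + 27\right)\right) \left(-147\right) = - 76 \left(\left(-1\right) 9 \cdot 29\right) \left(-147\right) = \left(-76\right) \left(-261\right) \left(-147\right) = 19836 \left(-147\right) = -2915892$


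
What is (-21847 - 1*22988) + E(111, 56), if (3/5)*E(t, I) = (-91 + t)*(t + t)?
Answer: -37435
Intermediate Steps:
E(t, I) = 10*t*(-91 + t)/3 (E(t, I) = 5*((-91 + t)*(t + t))/3 = 5*((-91 + t)*(2*t))/3 = 5*(2*t*(-91 + t))/3 = 10*t*(-91 + t)/3)
(-21847 - 1*22988) + E(111, 56) = (-21847 - 1*22988) + (10/3)*111*(-91 + 111) = (-21847 - 22988) + (10/3)*111*20 = -44835 + 7400 = -37435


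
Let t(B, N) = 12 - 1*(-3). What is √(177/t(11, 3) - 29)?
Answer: I*√430/5 ≈ 4.1473*I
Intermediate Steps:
t(B, N) = 15 (t(B, N) = 12 + 3 = 15)
√(177/t(11, 3) - 29) = √(177/15 - 29) = √(177*(1/15) - 29) = √(59/5 - 29) = √(-86/5) = I*√430/5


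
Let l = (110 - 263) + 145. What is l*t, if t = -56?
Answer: 448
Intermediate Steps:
l = -8 (l = -153 + 145 = -8)
l*t = -8*(-56) = 448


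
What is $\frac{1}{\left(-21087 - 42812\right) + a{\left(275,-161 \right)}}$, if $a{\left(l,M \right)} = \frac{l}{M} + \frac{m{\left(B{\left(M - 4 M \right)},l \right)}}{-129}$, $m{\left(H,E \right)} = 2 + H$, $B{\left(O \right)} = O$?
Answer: $- \frac{20769}{1327231891} \approx -1.5648 \cdot 10^{-5}$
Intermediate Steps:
$a{\left(l,M \right)} = - \frac{2}{129} + \frac{M}{43} + \frac{l}{M}$ ($a{\left(l,M \right)} = \frac{l}{M} + \frac{2 + \left(M - 4 M\right)}{-129} = \frac{l}{M} + \left(2 - 3 M\right) \left(- \frac{1}{129}\right) = \frac{l}{M} + \left(- \frac{2}{129} + \frac{M}{43}\right) = - \frac{2}{129} + \frac{M}{43} + \frac{l}{M}$)
$\frac{1}{\left(-21087 - 42812\right) + a{\left(275,-161 \right)}} = \frac{1}{\left(-21087 - 42812\right) + \left(- \frac{2}{129} + \frac{1}{43} \left(-161\right) + \frac{275}{-161}\right)} = \frac{1}{\left(-21087 - 42812\right) - \frac{113560}{20769}} = \frac{1}{-63899 - \frac{113560}{20769}} = \frac{1}{- \frac{1327231891}{20769}} = - \frac{20769}{1327231891}$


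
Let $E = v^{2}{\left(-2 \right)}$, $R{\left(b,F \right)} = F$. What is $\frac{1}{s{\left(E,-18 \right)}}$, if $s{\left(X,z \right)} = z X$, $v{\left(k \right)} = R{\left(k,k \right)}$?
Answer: $- \frac{1}{72} \approx -0.013889$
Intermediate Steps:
$v{\left(k \right)} = k$
$E = 4$ ($E = \left(-2\right)^{2} = 4$)
$s{\left(X,z \right)} = X z$
$\frac{1}{s{\left(E,-18 \right)}} = \frac{1}{4 \left(-18\right)} = \frac{1}{-72} = - \frac{1}{72}$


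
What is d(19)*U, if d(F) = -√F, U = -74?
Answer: 74*√19 ≈ 322.56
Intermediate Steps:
d(19)*U = -√19*(-74) = 74*√19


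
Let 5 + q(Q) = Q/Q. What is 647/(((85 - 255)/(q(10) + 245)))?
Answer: -155927/170 ≈ -917.22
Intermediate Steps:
q(Q) = -4 (q(Q) = -5 + Q/Q = -5 + 1 = -4)
647/(((85 - 255)/(q(10) + 245))) = 647/(((85 - 255)/(-4 + 245))) = 647/((-170/241)) = 647/((-170*1/241)) = 647/(-170/241) = 647*(-241/170) = -155927/170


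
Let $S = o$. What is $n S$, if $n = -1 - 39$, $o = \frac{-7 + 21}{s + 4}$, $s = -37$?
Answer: $\frac{560}{33} \approx 16.97$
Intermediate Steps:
$o = - \frac{14}{33}$ ($o = \frac{-7 + 21}{-37 + 4} = \frac{14}{-33} = 14 \left(- \frac{1}{33}\right) = - \frac{14}{33} \approx -0.42424$)
$S = - \frac{14}{33} \approx -0.42424$
$n = -40$ ($n = -1 - 39 = -40$)
$n S = \left(-40\right) \left(- \frac{14}{33}\right) = \frac{560}{33}$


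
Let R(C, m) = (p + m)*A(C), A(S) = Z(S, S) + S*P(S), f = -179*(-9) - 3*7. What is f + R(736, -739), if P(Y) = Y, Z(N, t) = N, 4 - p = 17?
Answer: -407907274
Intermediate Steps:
p = -13 (p = 4 - 1*17 = 4 - 17 = -13)
f = 1590 (f = 1611 - 21 = 1590)
A(S) = S + S**2 (A(S) = S + S*S = S + S**2)
R(C, m) = C*(1 + C)*(-13 + m) (R(C, m) = (-13 + m)*(C*(1 + C)) = C*(1 + C)*(-13 + m))
f + R(736, -739) = 1590 + 736*(1 + 736)*(-13 - 739) = 1590 + 736*737*(-752) = 1590 - 407908864 = -407907274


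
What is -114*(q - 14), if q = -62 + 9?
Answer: 7638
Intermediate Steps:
q = -53
-114*(q - 14) = -114*(-53 - 14) = -114*(-67) = 7638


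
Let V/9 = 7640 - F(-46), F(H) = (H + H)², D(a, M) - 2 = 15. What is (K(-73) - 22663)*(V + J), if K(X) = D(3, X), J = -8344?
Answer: 356900960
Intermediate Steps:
D(a, M) = 17 (D(a, M) = 2 + 15 = 17)
K(X) = 17
F(H) = 4*H² (F(H) = (2*H)² = 4*H²)
V = -7416 (V = 9*(7640 - 4*(-46)²) = 9*(7640 - 4*2116) = 9*(7640 - 1*8464) = 9*(7640 - 8464) = 9*(-824) = -7416)
(K(-73) - 22663)*(V + J) = (17 - 22663)*(-7416 - 8344) = -22646*(-15760) = 356900960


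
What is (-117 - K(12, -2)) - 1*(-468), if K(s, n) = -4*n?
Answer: 343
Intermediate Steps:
(-117 - K(12, -2)) - 1*(-468) = (-117 - (-4)*(-2)) - 1*(-468) = (-117 - 1*8) + 468 = (-117 - 8) + 468 = -125 + 468 = 343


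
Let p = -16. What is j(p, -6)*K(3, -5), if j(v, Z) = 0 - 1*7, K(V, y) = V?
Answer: -21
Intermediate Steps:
j(v, Z) = -7 (j(v, Z) = 0 - 7 = -7)
j(p, -6)*K(3, -5) = -7*3 = -21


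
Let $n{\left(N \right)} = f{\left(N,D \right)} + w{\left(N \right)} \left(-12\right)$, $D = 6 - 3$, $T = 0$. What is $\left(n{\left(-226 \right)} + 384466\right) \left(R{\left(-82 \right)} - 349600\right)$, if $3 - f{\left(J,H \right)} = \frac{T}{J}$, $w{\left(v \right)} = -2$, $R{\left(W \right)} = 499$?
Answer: $-134226890793$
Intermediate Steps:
$D = 3$
$f{\left(J,H \right)} = 3$ ($f{\left(J,H \right)} = 3 - \frac{0}{J} = 3 - 0 = 3 + 0 = 3$)
$n{\left(N \right)} = 27$ ($n{\left(N \right)} = 3 - -24 = 3 + 24 = 27$)
$\left(n{\left(-226 \right)} + 384466\right) \left(R{\left(-82 \right)} - 349600\right) = \left(27 + 384466\right) \left(499 - 349600\right) = 384493 \left(-349101\right) = -134226890793$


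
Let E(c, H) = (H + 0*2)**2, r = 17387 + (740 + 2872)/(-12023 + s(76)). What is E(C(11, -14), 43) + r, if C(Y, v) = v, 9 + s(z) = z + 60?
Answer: 57206961/2974 ≈ 19236.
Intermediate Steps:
s(z) = 51 + z (s(z) = -9 + (z + 60) = -9 + (60 + z) = 51 + z)
r = 51708035/2974 (r = 17387 + (740 + 2872)/(-12023 + (51 + 76)) = 17387 + 3612/(-12023 + 127) = 17387 + 3612/(-11896) = 17387 + 3612*(-1/11896) = 17387 - 903/2974 = 51708035/2974 ≈ 17387.)
E(c, H) = H**2 (E(c, H) = (H + 0)**2 = H**2)
E(C(11, -14), 43) + r = 43**2 + 51708035/2974 = 1849 + 51708035/2974 = 57206961/2974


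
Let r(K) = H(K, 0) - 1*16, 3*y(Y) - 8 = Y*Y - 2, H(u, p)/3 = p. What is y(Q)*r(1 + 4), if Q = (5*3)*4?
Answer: -19232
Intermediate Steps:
H(u, p) = 3*p
Q = 60 (Q = 15*4 = 60)
y(Y) = 2 + Y²/3 (y(Y) = 8/3 + (Y*Y - 2)/3 = 8/3 + (Y² - 2)/3 = 8/3 + (-2 + Y²)/3 = 8/3 + (-⅔ + Y²/3) = 2 + Y²/3)
r(K) = -16 (r(K) = 3*0 - 1*16 = 0 - 16 = -16)
y(Q)*r(1 + 4) = (2 + (⅓)*60²)*(-16) = (2 + (⅓)*3600)*(-16) = (2 + 1200)*(-16) = 1202*(-16) = -19232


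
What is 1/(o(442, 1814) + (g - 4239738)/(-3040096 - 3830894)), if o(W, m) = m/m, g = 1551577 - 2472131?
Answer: 3435495/6015641 ≈ 0.57109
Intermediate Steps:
g = -920554
o(W, m) = 1
1/(o(442, 1814) + (g - 4239738)/(-3040096 - 3830894)) = 1/(1 + (-920554 - 4239738)/(-3040096 - 3830894)) = 1/(1 - 5160292/(-6870990)) = 1/(1 - 5160292*(-1/6870990)) = 1/(1 + 2580146/3435495) = 1/(6015641/3435495) = 3435495/6015641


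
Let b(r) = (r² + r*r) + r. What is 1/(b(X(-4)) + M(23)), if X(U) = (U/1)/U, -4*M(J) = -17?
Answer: 4/29 ≈ 0.13793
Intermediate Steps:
M(J) = 17/4 (M(J) = -¼*(-17) = 17/4)
X(U) = 1 (X(U) = (U*1)/U = U/U = 1)
b(r) = r + 2*r² (b(r) = (r² + r²) + r = 2*r² + r = r + 2*r²)
1/(b(X(-4)) + M(23)) = 1/(1*(1 + 2*1) + 17/4) = 1/(1*(1 + 2) + 17/4) = 1/(1*3 + 17/4) = 1/(3 + 17/4) = 1/(29/4) = 4/29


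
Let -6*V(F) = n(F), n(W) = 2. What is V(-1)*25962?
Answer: -8654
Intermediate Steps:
V(F) = -⅓ (V(F) = -⅙*2 = -⅓)
V(-1)*25962 = -⅓*25962 = -8654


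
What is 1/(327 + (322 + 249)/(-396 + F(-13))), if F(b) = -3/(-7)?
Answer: 2769/901466 ≈ 0.0030717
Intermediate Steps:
F(b) = 3/7 (F(b) = -3*(-1/7) = 3/7)
1/(327 + (322 + 249)/(-396 + F(-13))) = 1/(327 + (322 + 249)/(-396 + 3/7)) = 1/(327 + 571/(-2769/7)) = 1/(327 + 571*(-7/2769)) = 1/(327 - 3997/2769) = 1/(901466/2769) = 2769/901466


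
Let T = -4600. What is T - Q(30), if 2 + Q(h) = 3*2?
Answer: -4604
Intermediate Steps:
Q(h) = 4 (Q(h) = -2 + 3*2 = -2 + 6 = 4)
T - Q(30) = -4600 - 1*4 = -4600 - 4 = -4604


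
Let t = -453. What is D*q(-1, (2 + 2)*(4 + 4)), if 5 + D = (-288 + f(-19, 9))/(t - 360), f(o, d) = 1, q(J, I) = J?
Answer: 3778/813 ≈ 4.6470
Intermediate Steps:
D = -3778/813 (D = -5 + (-288 + 1)/(-453 - 360) = -5 - 287/(-813) = -5 - 287*(-1/813) = -5 + 287/813 = -3778/813 ≈ -4.6470)
D*q(-1, (2 + 2)*(4 + 4)) = -3778/813*(-1) = 3778/813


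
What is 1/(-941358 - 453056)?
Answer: -1/1394414 ≈ -7.1715e-7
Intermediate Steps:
1/(-941358 - 453056) = 1/(-1394414) = -1/1394414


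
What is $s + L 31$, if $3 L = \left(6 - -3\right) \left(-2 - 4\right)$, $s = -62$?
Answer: $-620$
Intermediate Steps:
$L = -18$ ($L = \frac{\left(6 - -3\right) \left(-2 - 4\right)}{3} = \frac{\left(6 + 3\right) \left(-6\right)}{3} = \frac{9 \left(-6\right)}{3} = \frac{1}{3} \left(-54\right) = -18$)
$s + L 31 = -62 - 558 = -620$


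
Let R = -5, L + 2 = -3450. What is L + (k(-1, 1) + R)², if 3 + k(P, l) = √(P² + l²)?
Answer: -3452 + (8 - √2)² ≈ -3408.6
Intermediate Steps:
L = -3452 (L = -2 - 3450 = -3452)
k(P, l) = -3 + √(P² + l²)
L + (k(-1, 1) + R)² = -3452 + ((-3 + √((-1)² + 1²)) - 5)² = -3452 + ((-3 + √(1 + 1)) - 5)² = -3452 + ((-3 + √2) - 5)² = -3452 + (-8 + √2)²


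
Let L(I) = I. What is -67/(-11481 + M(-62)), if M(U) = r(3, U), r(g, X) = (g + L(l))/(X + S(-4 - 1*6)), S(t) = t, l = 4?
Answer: 4824/826639 ≈ 0.0058357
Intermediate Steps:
r(g, X) = (4 + g)/(-10 + X) (r(g, X) = (g + 4)/(X + (-4 - 1*6)) = (4 + g)/(X + (-4 - 6)) = (4 + g)/(X - 10) = (4 + g)/(-10 + X))
M(U) = 7/(-10 + U) (M(U) = (4 + 3)/(-10 + U) = 7/(-10 + U))
-67/(-11481 + M(-62)) = -67/(-11481 + 7/(-10 - 62)) = -67/(-11481 + 7/(-72)) = -67/(-11481 + 7*(-1/72)) = -67/(-11481 - 7/72) = -67/(-826639/72) = -72/826639*(-67) = 4824/826639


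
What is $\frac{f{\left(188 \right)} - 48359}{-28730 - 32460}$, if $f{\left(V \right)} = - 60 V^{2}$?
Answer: $\frac{2168999}{61190} \approx 35.447$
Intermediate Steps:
$\frac{f{\left(188 \right)} - 48359}{-28730 - 32460} = \frac{- 60 \cdot 188^{2} - 48359}{-28730 - 32460} = \frac{\left(-60\right) 35344 - 48359}{-61190} = \left(-2120640 - 48359\right) \left(- \frac{1}{61190}\right) = \left(-2168999\right) \left(- \frac{1}{61190}\right) = \frac{2168999}{61190}$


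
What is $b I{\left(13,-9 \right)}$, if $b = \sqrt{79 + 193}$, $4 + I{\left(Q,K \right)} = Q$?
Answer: $36 \sqrt{17} \approx 148.43$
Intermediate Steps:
$I{\left(Q,K \right)} = -4 + Q$
$b = 4 \sqrt{17}$ ($b = \sqrt{272} = 4 \sqrt{17} \approx 16.492$)
$b I{\left(13,-9 \right)} = 4 \sqrt{17} \left(-4 + 13\right) = 4 \sqrt{17} \cdot 9 = 36 \sqrt{17}$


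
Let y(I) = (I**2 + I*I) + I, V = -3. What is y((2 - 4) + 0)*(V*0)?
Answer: 0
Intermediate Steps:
y(I) = I + 2*I**2 (y(I) = (I**2 + I**2) + I = 2*I**2 + I = I + 2*I**2)
y((2 - 4) + 0)*(V*0) = (((2 - 4) + 0)*(1 + 2*((2 - 4) + 0)))*(-3*0) = ((-2 + 0)*(1 + 2*(-2 + 0)))*0 = -2*(1 + 2*(-2))*0 = -2*(1 - 4)*0 = -2*(-3)*0 = 6*0 = 0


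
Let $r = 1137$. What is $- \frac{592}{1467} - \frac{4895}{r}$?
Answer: $- \frac{2618023}{555993} \approx -4.7087$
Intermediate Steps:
$- \frac{592}{1467} - \frac{4895}{r} = - \frac{592}{1467} - \frac{4895}{1137} = - \frac{2618023}{555993}$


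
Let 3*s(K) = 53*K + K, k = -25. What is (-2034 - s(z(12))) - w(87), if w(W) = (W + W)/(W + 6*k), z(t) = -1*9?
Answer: -39254/21 ≈ -1869.2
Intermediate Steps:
z(t) = -9
s(K) = 18*K (s(K) = (53*K + K)/3 = (54*K)/3 = 18*K)
w(W) = 2*W/(-150 + W) (w(W) = (W + W)/(W + 6*(-25)) = (2*W)/(W - 150) = (2*W)/(-150 + W) = 2*W/(-150 + W))
(-2034 - s(z(12))) - w(87) = (-2034 - 18*(-9)) - 2*87/(-150 + 87) = (-2034 - 1*(-162)) - 2*87/(-63) = (-2034 + 162) - 2*87*(-1)/63 = -1872 - 1*(-58/21) = -1872 + 58/21 = -39254/21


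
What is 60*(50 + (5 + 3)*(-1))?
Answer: 2520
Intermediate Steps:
60*(50 + (5 + 3)*(-1)) = 60*(50 + 8*(-1)) = 60*(50 - 8) = 60*42 = 2520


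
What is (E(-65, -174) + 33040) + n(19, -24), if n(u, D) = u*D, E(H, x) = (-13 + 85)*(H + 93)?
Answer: 34600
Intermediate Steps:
E(H, x) = 6696 + 72*H (E(H, x) = 72*(93 + H) = 6696 + 72*H)
n(u, D) = D*u
(E(-65, -174) + 33040) + n(19, -24) = ((6696 + 72*(-65)) + 33040) - 24*19 = ((6696 - 4680) + 33040) - 456 = (2016 + 33040) - 456 = 35056 - 456 = 34600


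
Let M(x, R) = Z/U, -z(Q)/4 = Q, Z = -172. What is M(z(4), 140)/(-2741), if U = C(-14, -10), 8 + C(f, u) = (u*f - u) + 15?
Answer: 172/430337 ≈ 0.00039969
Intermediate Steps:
z(Q) = -4*Q
C(f, u) = 7 - u + f*u (C(f, u) = -8 + ((u*f - u) + 15) = -8 + ((f*u - u) + 15) = -8 + ((-u + f*u) + 15) = -8 + (15 - u + f*u) = 7 - u + f*u)
U = 157 (U = 7 - 1*(-10) - 14*(-10) = 7 + 10 + 140 = 157)
M(x, R) = -172/157
M(z(4), 140)/(-2741) = -172/157/(-2741) = -172/157*(-1/2741) = 172/430337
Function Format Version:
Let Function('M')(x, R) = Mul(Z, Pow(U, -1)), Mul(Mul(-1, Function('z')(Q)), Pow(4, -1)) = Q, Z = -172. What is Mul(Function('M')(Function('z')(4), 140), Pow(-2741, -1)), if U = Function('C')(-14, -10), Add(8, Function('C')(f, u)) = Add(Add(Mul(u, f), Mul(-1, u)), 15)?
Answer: Rational(172, 430337) ≈ 0.00039969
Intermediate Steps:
Function('z')(Q) = Mul(-4, Q)
Function('C')(f, u) = Add(7, Mul(-1, u), Mul(f, u)) (Function('C')(f, u) = Add(-8, Add(Add(Mul(u, f), Mul(-1, u)), 15)) = Add(-8, Add(Add(Mul(f, u), Mul(-1, u)), 15)) = Add(-8, Add(Add(Mul(-1, u), Mul(f, u)), 15)) = Add(-8, Add(15, Mul(-1, u), Mul(f, u))) = Add(7, Mul(-1, u), Mul(f, u)))
U = 157 (U = Add(7, Mul(-1, -10), Mul(-14, -10)) = Add(7, 10, 140) = 157)
Function('M')(x, R) = Rational(-172, 157) (Function('M')(x, R) = Mul(-172, Pow(157, -1)) = Mul(-172, Rational(1, 157)) = Rational(-172, 157))
Mul(Function('M')(Function('z')(4), 140), Pow(-2741, -1)) = Mul(Rational(-172, 157), Pow(-2741, -1)) = Mul(Rational(-172, 157), Rational(-1, 2741)) = Rational(172, 430337)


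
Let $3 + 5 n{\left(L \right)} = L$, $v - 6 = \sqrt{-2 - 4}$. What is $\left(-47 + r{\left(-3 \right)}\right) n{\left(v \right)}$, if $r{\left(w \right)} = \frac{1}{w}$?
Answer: $- \frac{142}{5} - \frac{142 i \sqrt{6}}{15} \approx -28.4 - 23.189 i$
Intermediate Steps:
$v = 6 + i \sqrt{6}$ ($v = 6 + \sqrt{-2 - 4} = 6 + \sqrt{-6} = 6 + i \sqrt{6} \approx 6.0 + 2.4495 i$)
$n{\left(L \right)} = - \frac{3}{5} + \frac{L}{5}$
$\left(-47 + r{\left(-3 \right)}\right) n{\left(v \right)} = \left(-47 + \frac{1}{-3}\right) \left(- \frac{3}{5} + \frac{6 + i \sqrt{6}}{5}\right) = \left(-47 - \frac{1}{3}\right) \left(- \frac{3}{5} + \left(\frac{6}{5} + \frac{i \sqrt{6}}{5}\right)\right) = - \frac{142 \left(\frac{3}{5} + \frac{i \sqrt{6}}{5}\right)}{3} = - \frac{142}{5} - \frac{142 i \sqrt{6}}{15}$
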